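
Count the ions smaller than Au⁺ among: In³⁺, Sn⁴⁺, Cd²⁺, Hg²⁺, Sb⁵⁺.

5

Work out protons and electrons: Sb⁵⁺ has 46 e⁻ (Z=51), Sn⁴⁺ has 46 e⁻ (Z=50), In³⁺ has 46 e⁻ (Z=49), Cd²⁺ has 46 e⁻ (Z=48), Hg²⁺ has 78 e⁻ (Z=80), Au⁺ has 78 e⁻ (Z=79). Sb⁵⁺ < Sn⁴⁺ (both 46 e⁻, Z=51>50); Sn⁴⁺ < In³⁺ (isoelectronic, higher Z=50 is smaller); In³⁺ < Cd²⁺ (isoelectronic, higher Z=49 is smaller); Cd²⁺ < Hg²⁺ (same group, period 5 vs 6); Hg²⁺ < Au⁺ (both 78 e⁻, Z=80>79).
Overall: Sb⁵⁺ < Sn⁴⁺ < In³⁺ < Cd²⁺ < Hg²⁺ < Au⁺. Au⁺ has 5 below it and 0 above. That's 5.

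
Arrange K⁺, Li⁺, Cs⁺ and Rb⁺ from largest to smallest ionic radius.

Cs⁺ > Rb⁺ > K⁺ > Li⁺

These ions sit in one column with identical charge. Each step down the periodic table adds a principal shell, increasing the radius.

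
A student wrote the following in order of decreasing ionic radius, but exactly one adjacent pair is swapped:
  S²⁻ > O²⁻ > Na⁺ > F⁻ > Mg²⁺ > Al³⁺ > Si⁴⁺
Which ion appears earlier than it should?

Na⁺

Scanning neighbour by neighbour, only Na⁺/F⁻ violates a trend: they are isoelectronic (10 e⁻) and Na has more protons than F (11 vs 9), making Na⁺ smaller. That makes Na⁺ the one sitting a position early relative to where it belongs.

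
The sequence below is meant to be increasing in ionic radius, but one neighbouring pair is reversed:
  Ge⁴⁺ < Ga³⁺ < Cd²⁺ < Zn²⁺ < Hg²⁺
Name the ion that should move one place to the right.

Cd²⁺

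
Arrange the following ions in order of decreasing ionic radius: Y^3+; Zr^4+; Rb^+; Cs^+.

Zr^4+ (Z=40, 36 e⁻), Y^3+ (Z=39, 36 e⁻), Rb^+ (Z=37, 36 e⁻), Cs^+ (Z=55, 54 e⁻). Zr^4+ < Y^3+ (both 36 e⁻, Z=40>39); Y^3+ < Rb^+ (isoelectronic, higher Z=39 is smaller); Rb^+ < Cs^+ (same group, period 5 vs 6).

Cs^+ > Rb^+ > Y^3+ > Zr^4+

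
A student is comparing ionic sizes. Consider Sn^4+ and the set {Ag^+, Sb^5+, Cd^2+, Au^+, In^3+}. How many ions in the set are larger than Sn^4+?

Work out protons and electrons: Sb^5+ has 46 e⁻ (Z=51), Sn^4+ has 46 e⁻ (Z=50), In^3+ has 46 e⁻ (Z=49), Cd^2+ has 46 e⁻ (Z=48), Ag^+ has 46 e⁻ (Z=47), Au^+ has 78 e⁻ (Z=79). Sb^5+ < Sn^4+ (isoelectronic, higher Z=51 is smaller); Sn^4+ < In^3+ (isoelectronic, higher Z=50 is smaller); In^3+ < Cd^2+ (both 46 e⁻, Z=49>48); Cd^2+ < Ag^+ (both 46 e⁻, Z=48>47); Ag^+ < Au^+ (same group, 1 shell fewer).
Ordering all of them (including Sn^4+) by radius gives Sb^5+ < Sn^4+ < In^3+ < Cd^2+ < Ag^+ < Au^+. So 4 are larger.

4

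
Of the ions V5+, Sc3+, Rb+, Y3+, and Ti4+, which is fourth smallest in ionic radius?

V5+: 18 e⁻, Z=23, Ti4+: 18 e⁻, Z=22, Sc3+: 18 e⁻, Z=21, Y3+: 36 e⁻, Z=39, Rb+: 36 e⁻, Z=37. V5+ < Ti4+ (isoelectronic, higher Z=23 is smaller); Ti4+ < Sc3+ (both 18 e⁻, Z=22>21); Sc3+ < Y3+ (same group, period 4 vs 5); Y3+ < Rb+ (both 36 e⁻, Z=39>37).
That gives V5+ < Ti4+ < Sc3+ < Y3+ < Rb+. From the smallest end, number 4 is Y3+.

Y3+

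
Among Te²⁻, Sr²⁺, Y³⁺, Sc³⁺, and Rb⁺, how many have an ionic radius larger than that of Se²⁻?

1

Work out protons and electrons: Sc³⁺ has 18 e⁻ (Z=21), Y³⁺ has 36 e⁻ (Z=39), Sr²⁺ has 36 e⁻ (Z=38), Rb⁺ has 36 e⁻ (Z=37), Se²⁻ has 36 e⁻ (Z=34), Te²⁻ has 54 e⁻ (Z=52). Sc³⁺ < Y³⁺ (same group, 1 shell fewer); Y³⁺ < Sr²⁺ (isoelectronic, higher Z=39 is smaller); Sr²⁺ < Rb⁺ (both 36 e⁻, Z=38>37); Rb⁺ < Se²⁻ (isoelectronic, higher Z=37 is smaller); Se²⁻ < Te²⁻ (same group, 1 shell fewer).
Ordering all of them (including Se²⁻) by radius gives Sc³⁺ < Y³⁺ < Sr²⁺ < Rb⁺ < Se²⁻ < Te²⁻. That's 1.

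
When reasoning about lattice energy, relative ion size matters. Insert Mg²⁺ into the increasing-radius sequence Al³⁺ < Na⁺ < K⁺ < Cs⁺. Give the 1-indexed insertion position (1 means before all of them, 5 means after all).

2

Al³⁺ (Z=13, 10 e⁻), Mg²⁺ (Z=12, 10 e⁻), Na⁺ (Z=11, 10 e⁻), K⁺ (Z=19, 18 e⁻), Cs⁺ (Z=55, 54 e⁻). Al³⁺ < Mg²⁺ (isoelectronic, higher Z=13 is smaller); Mg²⁺ < Na⁺ (both 10 e⁻, Z=12>11); Na⁺ < K⁺ (same group, 1 shell fewer); K⁺ < Cs⁺ (same group, period 4 vs 6).
The complete sequence is Al³⁺ < Mg²⁺ < Na⁺ < K⁺ < Cs⁺. Mg²⁺ sits at position 2.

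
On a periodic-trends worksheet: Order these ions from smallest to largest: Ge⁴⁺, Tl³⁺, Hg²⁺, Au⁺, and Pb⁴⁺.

Tabulating Z and e⁻: Ge⁴⁺: 28 e⁻, Z=32, Pb⁴⁺: 78 e⁻, Z=82, Tl³⁺: 78 e⁻, Z=81, Hg²⁺: 78 e⁻, Z=80, Au⁺: 78 e⁻, Z=79. Ge⁴⁺ < Pb⁴⁺ (same group, period 4 vs 6); Pb⁴⁺ < Tl³⁺ (both 78 e⁻, Z=82>81); Tl³⁺ < Hg²⁺ (both 78 e⁻, Z=81>80); Hg²⁺ < Au⁺ (isoelectronic, higher Z=80 is smaller).

Ge⁴⁺ < Pb⁴⁺ < Tl³⁺ < Hg²⁺ < Au⁺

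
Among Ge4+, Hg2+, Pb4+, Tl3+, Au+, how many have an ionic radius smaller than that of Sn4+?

1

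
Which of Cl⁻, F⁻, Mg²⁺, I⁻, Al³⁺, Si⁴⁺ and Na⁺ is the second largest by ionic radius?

Cl⁻

Electron counts and nuclear charges: Si⁴⁺ (Z=14, 10 e⁻), Al³⁺ (Z=13, 10 e⁻), Mg²⁺ (Z=12, 10 e⁻), Na⁺ (Z=11, 10 e⁻), F⁻ (Z=9, 10 e⁻), Cl⁻ (Z=17, 18 e⁻), I⁻ (Z=53, 54 e⁻). Si⁴⁺ < Al³⁺ (both 10 e⁻, Z=14>13); Al³⁺ < Mg²⁺ (isoelectronic, higher Z=13 is smaller); Mg²⁺ < Na⁺ (isoelectronic, higher Z=12 is smaller); Na⁺ < F⁻ (isoelectronic, higher Z=11 is smaller); F⁻ < Cl⁻ (same group, 1 shell fewer); Cl⁻ < I⁻ (same group, 2 shells fewer).
Ordering: Si⁴⁺ < Al³⁺ < Mg²⁺ < Na⁺ < F⁻ < Cl⁻ < I⁻. The second largest is Cl⁻.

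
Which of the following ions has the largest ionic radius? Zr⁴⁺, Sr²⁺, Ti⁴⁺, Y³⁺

Sr²⁺

Electron counts and nuclear charges: Ti⁴⁺ (Z=22, 18 e⁻), Zr⁴⁺ (Z=40, 36 e⁻), Y³⁺ (Z=39, 36 e⁻), Sr²⁺ (Z=38, 36 e⁻). Ti⁴⁺ < Zr⁴⁺ (same group, period 4 vs 5); Zr⁴⁺ < Y³⁺ (both 36 e⁻, Z=40>39); Y³⁺ < Sr²⁺ (isoelectronic, higher Z=39 is smaller).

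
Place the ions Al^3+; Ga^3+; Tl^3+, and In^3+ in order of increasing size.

Al^3+ < Ga^3+ < In^3+ < Tl^3+

Same group, same charge. Going down the group adds an extra shell of electrons, so the ion gets larger: Al^3+ is highest in the group and smallest.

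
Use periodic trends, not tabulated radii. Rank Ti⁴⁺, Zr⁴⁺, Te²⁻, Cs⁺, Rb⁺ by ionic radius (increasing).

Tabulating Z and e⁻: Ti⁴⁺ (Z=22, 18 e⁻), Zr⁴⁺ (Z=40, 36 e⁻), Rb⁺ (Z=37, 36 e⁻), Cs⁺ (Z=55, 54 e⁻), Te²⁻ (Z=52, 54 e⁻). Ti⁴⁺ < Zr⁴⁺ (same group, period 4 vs 5); Zr⁴⁺ < Rb⁺ (isoelectronic, higher Z=40 is smaller); Rb⁺ < Cs⁺ (same group, period 5 vs 6); Cs⁺ < Te²⁻ (both 54 e⁻, Z=55>52).

Ti⁴⁺ < Zr⁴⁺ < Rb⁺ < Cs⁺ < Te²⁻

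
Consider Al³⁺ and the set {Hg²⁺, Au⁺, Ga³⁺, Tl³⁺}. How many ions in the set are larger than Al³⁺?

4

First list Z and electron count for each: Al³⁺: 10 e⁻, Z=13, Ga³⁺: 28 e⁻, Z=31, Tl³⁺: 78 e⁻, Z=81, Hg²⁺: 78 e⁻, Z=80, Au⁺: 78 e⁻, Z=79. Al³⁺ < Ga³⁺ (same group, 1 shell fewer); Ga³⁺ < Tl³⁺ (same group, 2 shells fewer); Tl³⁺ < Hg²⁺ (both 78 e⁻, Z=81>80); Hg²⁺ < Au⁺ (isoelectronic, higher Z=80 is smaller).
Relative to Al³⁺, the ions that are larger are Ga³⁺, Tl³⁺, Hg²⁺, Au⁺. That's 4.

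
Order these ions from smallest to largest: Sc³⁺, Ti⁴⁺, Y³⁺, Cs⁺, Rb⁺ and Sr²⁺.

Ti⁴⁺ < Sc³⁺ < Y³⁺ < Sr²⁺ < Rb⁺ < Cs⁺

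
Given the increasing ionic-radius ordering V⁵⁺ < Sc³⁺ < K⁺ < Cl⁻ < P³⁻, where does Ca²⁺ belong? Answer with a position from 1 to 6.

3

These species are isoelectronic with 18 electrons. The only difference is the number of protons: V⁵⁺ (Z=23), Sc³⁺ (Z=21), Ca²⁺ (Z=20), K⁺ (Z=19), Cl⁻ (Z=17), P³⁻ (Z=15). The strongest nuclear pull (V⁵⁺) gives the smallest ion.
With Ca²⁺ included the full order is V⁵⁺ < Sc³⁺ < Ca²⁺ < K⁺ < Cl⁻ < P³⁻, so it takes position 3.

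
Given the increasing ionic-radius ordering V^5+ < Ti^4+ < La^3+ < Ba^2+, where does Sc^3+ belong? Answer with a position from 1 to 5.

Electron counts and nuclear charges: V^5+ has 18 e⁻ (Z=23), Ti^4+ has 18 e⁻ (Z=22), Sc^3+ has 18 e⁻ (Z=21), La^3+ has 54 e⁻ (Z=57), Ba^2+ has 54 e⁻ (Z=56). V^5+ < Ti^4+ (both 18 e⁻, Z=23>22); Ti^4+ < Sc^3+ (isoelectronic, higher Z=22 is smaller); Sc^3+ < La^3+ (same group, period 4 vs 6); La^3+ < Ba^2+ (both 54 e⁻, Z=57>56).
The complete sequence is V^5+ < Ti^4+ < Sc^3+ < La^3+ < Ba^2+. Sc^3+ sits at position 3.

3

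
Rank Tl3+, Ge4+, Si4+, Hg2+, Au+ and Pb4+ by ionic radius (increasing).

Si4+ < Ge4+ < Pb4+ < Tl3+ < Hg2+ < Au+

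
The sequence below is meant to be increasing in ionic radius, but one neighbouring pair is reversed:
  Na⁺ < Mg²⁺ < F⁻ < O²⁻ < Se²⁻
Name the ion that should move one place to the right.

Na⁺

Scanning neighbour by neighbour, only Na⁺/Mg²⁺ violates a trend: Mg²⁺ and Na⁺ share 10 electrons; the higher nuclear charge on Mg (Z=12) contracts it more, so Mg²⁺ < Na⁺. That makes Na⁺ the one sitting a position early relative to where it belongs.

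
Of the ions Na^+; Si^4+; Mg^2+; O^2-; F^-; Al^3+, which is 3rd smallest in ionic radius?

Mg^2+

Each ion has 10 electrons. The ranking follows nuclear charge in reverse — greater Z gives a smaller radius. Si^4+ (Z=14), Al^3+ (Z=13), Mg^2+ (Z=12), Na^+ (Z=11), F^- (Z=9), O^2- (Z=8).
So the order is Si^4+ < Al^3+ < Mg^2+ < Na^+ < F^- < O^2-; the 3rd-smallest ion is Mg^2+.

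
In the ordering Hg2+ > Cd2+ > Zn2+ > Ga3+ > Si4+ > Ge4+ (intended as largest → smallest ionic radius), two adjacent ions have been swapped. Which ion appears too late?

Scanning neighbour by neighbour, only Si4+/Ge4+ violates a trend: both in group 14 with the same charge; Si4+ (period 3) has the smaller radius. That makes Ge4+ the one sitting a position late relative to where it belongs.

Ge4+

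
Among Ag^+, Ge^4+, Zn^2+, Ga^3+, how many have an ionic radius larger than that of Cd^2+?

1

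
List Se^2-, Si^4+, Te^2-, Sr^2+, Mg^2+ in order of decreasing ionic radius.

Tabulating Z and e⁻: Si^4+ (Z=14, 10 e⁻), Mg^2+ (Z=12, 10 e⁻), Sr^2+ (Z=38, 36 e⁻), Se^2- (Z=34, 36 e⁻), Te^2- (Z=52, 54 e⁻). Si^4+ < Mg^2+ (isoelectronic, higher Z=14 is smaller); Mg^2+ < Sr^2+ (same group, 2 shells fewer); Sr^2+ < Se^2- (isoelectronic, higher Z=38 is smaller); Se^2- < Te^2- (same group, 1 shell fewer).

Te^2- > Se^2- > Sr^2+ > Mg^2+ > Si^4+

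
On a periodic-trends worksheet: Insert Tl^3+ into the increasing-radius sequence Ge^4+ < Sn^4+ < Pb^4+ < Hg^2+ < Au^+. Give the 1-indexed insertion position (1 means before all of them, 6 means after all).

4

Electron counts and nuclear charges: Ge^4+ (Z=32, 28 e⁻), Sn^4+ (Z=50, 46 e⁻), Pb^4+ (Z=82, 78 e⁻), Tl^3+ (Z=81, 78 e⁻), Hg^2+ (Z=80, 78 e⁻), Au^+ (Z=79, 78 e⁻). Ge^4+ < Sn^4+ (same group, period 4 vs 5); Sn^4+ < Pb^4+ (same group, 1 shell fewer); Pb^4+ < Tl^3+ (isoelectronic, higher Z=82 is smaller); Tl^3+ < Hg^2+ (isoelectronic, higher Z=81 is smaller); Hg^2+ < Au^+ (both 78 e⁻, Z=80>79).
The complete sequence is Ge^4+ < Sn^4+ < Pb^4+ < Tl^3+ < Hg^2+ < Au^+. Tl^3+ sits at position 4.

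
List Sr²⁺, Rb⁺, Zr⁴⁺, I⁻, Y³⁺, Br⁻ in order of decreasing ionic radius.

I⁻ > Br⁻ > Rb⁺ > Sr²⁺ > Y³⁺ > Zr⁴⁺

Zr⁴⁺: 36 e⁻, Z=40, Y³⁺: 36 e⁻, Z=39, Sr²⁺: 36 e⁻, Z=38, Rb⁺: 36 e⁻, Z=37, Br⁻: 36 e⁻, Z=35, I⁻: 54 e⁻, Z=53. Zr⁴⁺ < Y³⁺ (isoelectronic, higher Z=40 is smaller); Y³⁺ < Sr²⁺ (both 36 e⁻, Z=39>38); Sr²⁺ < Rb⁺ (isoelectronic, higher Z=38 is smaller); Rb⁺ < Br⁻ (isoelectronic, higher Z=37 is smaller); Br⁻ < I⁻ (same group, period 4 vs 5).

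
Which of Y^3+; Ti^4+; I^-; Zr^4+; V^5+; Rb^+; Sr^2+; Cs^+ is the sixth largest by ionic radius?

First list Z and electron count for each: V^5+ has 18 e⁻ (Z=23), Ti^4+ has 18 e⁻ (Z=22), Zr^4+ has 36 e⁻ (Z=40), Y^3+ has 36 e⁻ (Z=39), Sr^2+ has 36 e⁻ (Z=38), Rb^+ has 36 e⁻ (Z=37), Cs^+ has 54 e⁻ (Z=55), I^- has 54 e⁻ (Z=53). V^5+ < Ti^4+ (isoelectronic, higher Z=23 is smaller); Ti^4+ < Zr^4+ (same group, 1 shell fewer); Zr^4+ < Y^3+ (isoelectronic, higher Z=40 is smaller); Y^3+ < Sr^2+ (both 36 e⁻, Z=39>38); Sr^2+ < Rb^+ (both 36 e⁻, Z=38>37); Rb^+ < Cs^+ (same group, 1 shell fewer); Cs^+ < I^- (both 54 e⁻, Z=55>53).
So the order is V^5+ < Ti^4+ < Zr^4+ < Y^3+ < Sr^2+ < Rb^+ < Cs^+ < I^-; the 6th-largest ion is Zr^4+.

Zr^4+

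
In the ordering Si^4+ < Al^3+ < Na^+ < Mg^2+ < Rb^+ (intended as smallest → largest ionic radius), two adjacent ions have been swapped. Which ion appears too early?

Na^+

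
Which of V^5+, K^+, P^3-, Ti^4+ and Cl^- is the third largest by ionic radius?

All of these have 18 electrons (isoelectronic). With the same electron cloud, the ion with the most protons pulls it in tightest. Nuclear charges: V^5+ (Z=23), Ti^4+ (Z=22), K^+ (Z=19), Cl^- (Z=17), P^3- (Z=15). Highest Z is smallest.
So the order is V^5+ < Ti^4+ < K^+ < Cl^- < P^3-; the 3rd-largest ion is K^+.

K^+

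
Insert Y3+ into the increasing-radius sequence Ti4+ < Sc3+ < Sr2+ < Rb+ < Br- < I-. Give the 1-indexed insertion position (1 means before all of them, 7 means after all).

Work out protons and electrons: Ti4+ (Z=22, 18 e⁻), Sc3+ (Z=21, 18 e⁻), Y3+ (Z=39, 36 e⁻), Sr2+ (Z=38, 36 e⁻), Rb+ (Z=37, 36 e⁻), Br- (Z=35, 36 e⁻), I- (Z=53, 54 e⁻). Ti4+ < Sc3+ (both 18 e⁻, Z=22>21); Sc3+ < Y3+ (same group, period 4 vs 5); Y3+ < Sr2+ (both 36 e⁻, Z=39>38); Sr2+ < Rb+ (isoelectronic, higher Z=38 is smaller); Rb+ < Br- (both 36 e⁻, Z=37>35); Br- < I- (same group, 1 shell fewer).
Putting Y3+ in gives Ti4+ < Sc3+ < Y3+ < Sr2+ < Rb+ < Br- < I-; it lands at slot 3.

3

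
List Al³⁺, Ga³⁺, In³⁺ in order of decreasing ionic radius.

Same group, same charge. Going down the group adds an extra shell of electrons, so the ion gets larger: Al³⁺ is highest in the group and smallest.

In³⁺ > Ga³⁺ > Al³⁺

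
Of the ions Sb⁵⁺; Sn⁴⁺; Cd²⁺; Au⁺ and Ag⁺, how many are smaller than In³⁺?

2

Sb⁵⁺: 46 e⁻, Z=51, Sn⁴⁺: 46 e⁻, Z=50, In³⁺: 46 e⁻, Z=49, Cd²⁺: 46 e⁻, Z=48, Ag⁺: 46 e⁻, Z=47, Au⁺: 78 e⁻, Z=79. Sb⁵⁺ < Sn⁴⁺ (isoelectronic, higher Z=51 is smaller); Sn⁴⁺ < In³⁺ (isoelectronic, higher Z=50 is smaller); In³⁺ < Cd²⁺ (isoelectronic, higher Z=49 is smaller); Cd²⁺ < Ag⁺ (both 46 e⁻, Z=48>47); Ag⁺ < Au⁺ (same group, period 5 vs 6).
Ordering all of them (including In³⁺) by radius gives Sb⁵⁺ < Sn⁴⁺ < In³⁺ < Cd²⁺ < Ag⁺ < Au⁺. So 2 are smaller.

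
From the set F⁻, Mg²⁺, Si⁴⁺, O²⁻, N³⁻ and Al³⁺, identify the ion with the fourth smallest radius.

F⁻

Isoelectronic series (10 e⁻ each). Size is set by nuclear charge: more protons means a smaller ion. Si⁴⁺ (Z=14), Al³⁺ (Z=13), Mg²⁺ (Z=12), F⁻ (Z=9), O²⁻ (Z=8), N³⁻ (Z=7).
Ordering: Si⁴⁺ < Al³⁺ < Mg²⁺ < F⁻ < O²⁻ < N³⁻. The fourth smallest is F⁻.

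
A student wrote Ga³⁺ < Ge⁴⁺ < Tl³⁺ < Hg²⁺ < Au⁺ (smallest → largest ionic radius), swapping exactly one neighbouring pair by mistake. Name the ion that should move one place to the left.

Ge⁴⁺

Compare adjacent ions: Ge⁴⁺ and Ga³⁺ share 28 electrons; the higher nuclear charge on Ge (Z=32) contracts it more, so Ge⁴⁺ < Ga³⁺ — yet in this increasing list Ga³⁺ sits before Ge⁴⁺. Nothing else is reversed, so Ge⁴⁺ should move one place to the left.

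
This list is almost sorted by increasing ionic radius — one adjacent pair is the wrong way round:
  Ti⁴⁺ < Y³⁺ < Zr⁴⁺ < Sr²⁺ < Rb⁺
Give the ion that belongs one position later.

The pair Y³⁺, Zr⁴⁺ is the wrong way round — Zr⁴⁺ and Y³⁺ share 36 electrons; the higher nuclear charge on Zr (Z=40) contracts it more, so Zr⁴⁺ < Y³⁺. All other adjacent pairs agree with periodic trends, so Y³⁺ is the misplaced ion.

Y³⁺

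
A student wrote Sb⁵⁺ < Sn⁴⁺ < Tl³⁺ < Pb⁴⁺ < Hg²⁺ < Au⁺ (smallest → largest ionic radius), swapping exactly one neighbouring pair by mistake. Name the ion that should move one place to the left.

Pb⁴⁺

Compare adjacent ions: Pb⁴⁺ and Tl³⁺ share 78 electrons; the higher nuclear charge on Pb (Z=82) contracts it more, so Pb⁴⁺ < Tl³⁺ — yet in this increasing list Tl³⁺ sits before Pb⁴⁺. Nothing else is reversed, so Pb⁴⁺ should move one place to the left.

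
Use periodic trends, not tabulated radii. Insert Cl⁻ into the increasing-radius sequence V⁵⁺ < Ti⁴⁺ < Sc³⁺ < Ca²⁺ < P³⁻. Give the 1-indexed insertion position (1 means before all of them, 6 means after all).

Isoelectronic series (18 e⁻ each). Size is set by nuclear charge: more protons means a smaller ion. V⁵⁺ (Z=23), Ti⁴⁺ (Z=22), Sc³⁺ (Z=21), Ca²⁺ (Z=20), Cl⁻ (Z=17), P³⁻ (Z=15).
Merged order: V⁵⁺ < Ti⁴⁺ < Sc³⁺ < Ca²⁺ < Cl⁻ < P³⁻ — Cl⁻ is number 5.

5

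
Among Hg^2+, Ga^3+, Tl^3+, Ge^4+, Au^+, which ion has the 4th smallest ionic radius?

Hg^2+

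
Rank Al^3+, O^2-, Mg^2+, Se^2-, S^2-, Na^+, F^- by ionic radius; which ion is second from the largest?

Electron counts and nuclear charges: Al^3+ (Z=13, 10 e⁻), Mg^2+ (Z=12, 10 e⁻), Na^+ (Z=11, 10 e⁻), F^- (Z=9, 10 e⁻), O^2- (Z=8, 10 e⁻), S^2- (Z=16, 18 e⁻), Se^2- (Z=34, 36 e⁻). Al^3+ < Mg^2+ (isoelectronic, higher Z=13 is smaller); Mg^2+ < Na^+ (both 10 e⁻, Z=12>11); Na^+ < F^- (both 10 e⁻, Z=11>9); F^- < O^2- (isoelectronic, higher Z=9 is smaller); O^2- < S^2- (same group, 1 shell fewer); S^2- < Se^2- (same group, period 3 vs 4).
Full ascending order: Al^3+ < Mg^2+ < Na^+ < F^- < O^2- < S^2- < Se^2-. Counting from the largest, position 2 is S^2-.

S^2-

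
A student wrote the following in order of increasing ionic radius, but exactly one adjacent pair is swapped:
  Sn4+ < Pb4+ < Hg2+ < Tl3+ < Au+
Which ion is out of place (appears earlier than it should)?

Hg2+

Check each adjacent pair. Hg2+ and Tl3+ are reversed: Tl3+ and Hg2+ share 78 electrons; the higher nuclear charge on Tl (Z=81) contracts it more, so Tl3+ < Hg2+. No other neighbouring pair contradicts the periodic trends, so Hg2+ is the ion listed too early.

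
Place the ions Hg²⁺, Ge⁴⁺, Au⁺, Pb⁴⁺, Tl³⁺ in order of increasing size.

Ge⁴⁺ < Pb⁴⁺ < Tl³⁺ < Hg²⁺ < Au⁺

First list Z and electron count for each: Ge⁴⁺ (Z=32, 28 e⁻), Pb⁴⁺ (Z=82, 78 e⁻), Tl³⁺ (Z=81, 78 e⁻), Hg²⁺ (Z=80, 78 e⁻), Au⁺ (Z=79, 78 e⁻). Ge⁴⁺ < Pb⁴⁺ (same group, period 4 vs 6); Pb⁴⁺ < Tl³⁺ (both 78 e⁻, Z=82>81); Tl³⁺ < Hg²⁺ (both 78 e⁻, Z=81>80); Hg²⁺ < Au⁺ (both 78 e⁻, Z=80>79).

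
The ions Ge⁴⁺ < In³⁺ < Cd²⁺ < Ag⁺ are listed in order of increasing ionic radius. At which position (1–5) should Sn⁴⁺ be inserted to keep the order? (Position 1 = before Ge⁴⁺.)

2

Electron counts and nuclear charges: Ge⁴⁺ (Z=32, 28 e⁻), Sn⁴⁺ (Z=50, 46 e⁻), In³⁺ (Z=49, 46 e⁻), Cd²⁺ (Z=48, 46 e⁻), Ag⁺ (Z=47, 46 e⁻). Ge⁴⁺ < Sn⁴⁺ (same group, 1 shell fewer); Sn⁴⁺ < In³⁺ (isoelectronic, higher Z=50 is smaller); In³⁺ < Cd²⁺ (both 46 e⁻, Z=49>48); Cd²⁺ < Ag⁺ (isoelectronic, higher Z=48 is smaller).
The complete sequence is Ge⁴⁺ < Sn⁴⁺ < In³⁺ < Cd²⁺ < Ag⁺. Sn⁴⁺ sits at position 2.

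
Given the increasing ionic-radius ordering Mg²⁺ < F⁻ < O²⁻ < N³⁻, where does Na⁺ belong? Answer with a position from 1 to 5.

These species are isoelectronic with 10 electrons. The only difference is the number of protons: Mg²⁺ (Z=12), Na⁺ (Z=11), F⁻ (Z=9), O²⁻ (Z=8), N³⁻ (Z=7). The strongest nuclear pull (Mg²⁺) gives the smallest ion.
Putting Na⁺ in gives Mg²⁺ < Na⁺ < F⁻ < O²⁻ < N³⁻; it lands at slot 2.

2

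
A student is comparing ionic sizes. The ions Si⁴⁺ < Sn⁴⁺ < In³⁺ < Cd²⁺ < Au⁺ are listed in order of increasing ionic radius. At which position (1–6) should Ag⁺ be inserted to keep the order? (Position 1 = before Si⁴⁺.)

Tabulating Z and e⁻: Si⁴⁺ (Z=14, 10 e⁻), Sn⁴⁺ (Z=50, 46 e⁻), In³⁺ (Z=49, 46 e⁻), Cd²⁺ (Z=48, 46 e⁻), Ag⁺ (Z=47, 46 e⁻), Au⁺ (Z=79, 78 e⁻). Si⁴⁺ < Sn⁴⁺ (same group, period 3 vs 5); Sn⁴⁺ < In³⁺ (isoelectronic, higher Z=50 is smaller); In³⁺ < Cd²⁺ (both 46 e⁻, Z=49>48); Cd²⁺ < Ag⁺ (isoelectronic, higher Z=48 is smaller); Ag⁺ < Au⁺ (same group, period 5 vs 6).
Putting Ag⁺ in gives Si⁴⁺ < Sn⁴⁺ < In³⁺ < Cd²⁺ < Ag⁺ < Au⁺; it lands at slot 5.

5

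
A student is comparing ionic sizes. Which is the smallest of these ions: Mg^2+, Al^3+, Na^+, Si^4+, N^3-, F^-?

These species are isoelectronic with 10 electrons. The only difference is the number of protons: Si^4+ (Z=14), Al^3+ (Z=13), Mg^2+ (Z=12), Na^+ (Z=11), F^- (Z=9), N^3- (Z=7). The strongest nuclear pull (Si^4+) gives the smallest ion.

Si^4+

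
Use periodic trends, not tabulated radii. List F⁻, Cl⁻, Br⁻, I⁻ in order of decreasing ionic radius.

I⁻ > Br⁻ > Cl⁻ > F⁻

These ions sit in one column with identical charge. Each step down the periodic table adds a principal shell, increasing the radius.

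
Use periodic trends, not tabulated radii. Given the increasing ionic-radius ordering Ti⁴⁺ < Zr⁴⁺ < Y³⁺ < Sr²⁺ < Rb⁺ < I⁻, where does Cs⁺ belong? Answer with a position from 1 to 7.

First list Z and electron count for each: Ti⁴⁺ has 18 e⁻ (Z=22), Zr⁴⁺ has 36 e⁻ (Z=40), Y³⁺ has 36 e⁻ (Z=39), Sr²⁺ has 36 e⁻ (Z=38), Rb⁺ has 36 e⁻ (Z=37), Cs⁺ has 54 e⁻ (Z=55), I⁻ has 54 e⁻ (Z=53). Ti⁴⁺ < Zr⁴⁺ (same group, 1 shell fewer); Zr⁴⁺ < Y³⁺ (isoelectronic, higher Z=40 is smaller); Y³⁺ < Sr²⁺ (isoelectronic, higher Z=39 is smaller); Sr²⁺ < Rb⁺ (isoelectronic, higher Z=38 is smaller); Rb⁺ < Cs⁺ (same group, 1 shell fewer); Cs⁺ < I⁻ (isoelectronic, higher Z=55 is smaller).
Merged order: Ti⁴⁺ < Zr⁴⁺ < Y³⁺ < Sr²⁺ < Rb⁺ < Cs⁺ < I⁻ — Cs⁺ is number 6.

6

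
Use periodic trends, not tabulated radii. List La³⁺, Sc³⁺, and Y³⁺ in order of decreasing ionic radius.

La³⁺ > Y³⁺ > Sc³⁺

All are in the same group with charge +3. Radius grows down the group as n (the outermost shell) increases.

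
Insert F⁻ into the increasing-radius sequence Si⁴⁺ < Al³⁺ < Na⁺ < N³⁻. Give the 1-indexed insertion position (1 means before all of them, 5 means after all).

4

These species are isoelectronic with 10 electrons. The only difference is the number of protons: Si⁴⁺ (Z=14), Al³⁺ (Z=13), Na⁺ (Z=11), F⁻ (Z=9), N³⁻ (Z=7). The strongest nuclear pull (Si⁴⁺) gives the smallest ion.
Merged order: Si⁴⁺ < Al³⁺ < Na⁺ < F⁻ < N³⁻ — F⁻ is number 4.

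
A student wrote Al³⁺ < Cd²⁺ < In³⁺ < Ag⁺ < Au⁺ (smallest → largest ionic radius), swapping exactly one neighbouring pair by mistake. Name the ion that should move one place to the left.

In³⁺

Scanning neighbour by neighbour, only Cd²⁺/In³⁺ violates a trend: they are isoelectronic (46 e⁻) and In has more protons than Cd (49 vs 48), making In³⁺ smaller. That makes In³⁺ the one sitting a position late relative to where it belongs.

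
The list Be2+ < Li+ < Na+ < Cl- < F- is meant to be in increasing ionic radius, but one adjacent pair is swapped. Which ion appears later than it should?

F-

Check each adjacent pair. Cl- and F- are reversed: both in group 17 with the same charge; F- (period 2) has the smaller radius. No other neighbouring pair contradicts the periodic trends, so F- is the ion listed too late.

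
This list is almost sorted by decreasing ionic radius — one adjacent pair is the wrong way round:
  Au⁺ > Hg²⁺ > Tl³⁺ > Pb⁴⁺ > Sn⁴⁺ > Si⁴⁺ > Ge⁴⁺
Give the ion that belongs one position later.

Si⁴⁺

The pair Si⁴⁺, Ge⁴⁺ is the wrong way round — same group and charge — period 3 sits above period 4, so Si⁴⁺ is smaller. All other adjacent pairs agree with periodic trends, so Si⁴⁺ is the misplaced ion.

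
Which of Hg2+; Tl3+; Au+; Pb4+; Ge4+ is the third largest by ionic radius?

Tabulating Z and e⁻: Ge4+ has 28 e⁻ (Z=32), Pb4+ has 78 e⁻ (Z=82), Tl3+ has 78 e⁻ (Z=81), Hg2+ has 78 e⁻ (Z=80), Au+ has 78 e⁻ (Z=79). Ge4+ < Pb4+ (same group, period 4 vs 6); Pb4+ < Tl3+ (both 78 e⁻, Z=82>81); Tl3+ < Hg2+ (both 78 e⁻, Z=81>80); Hg2+ < Au+ (both 78 e⁻, Z=80>79).
So the order is Ge4+ < Pb4+ < Tl3+ < Hg2+ < Au+; the 3rd-largest ion is Tl3+.

Tl3+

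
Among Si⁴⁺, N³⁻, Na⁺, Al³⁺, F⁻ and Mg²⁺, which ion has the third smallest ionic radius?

Mg²⁺

These species are isoelectronic with 10 electrons. The only difference is the number of protons: Si⁴⁺ (Z=14), Al³⁺ (Z=13), Mg²⁺ (Z=12), Na⁺ (Z=11), F⁻ (Z=9), N³⁻ (Z=7). The strongest nuclear pull (Si⁴⁺) gives the smallest ion.
So the order is Si⁴⁺ < Al³⁺ < Mg²⁺ < Na⁺ < F⁻ < N³⁻; the 3rd-smallest ion is Mg²⁺.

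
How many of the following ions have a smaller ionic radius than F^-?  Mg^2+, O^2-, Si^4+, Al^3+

All of these have 10 electrons (isoelectronic). With the same electron cloud, the ion with the most protons pulls it in tightest. Nuclear charges: Si^4+ (Z=14), Al^3+ (Z=13), Mg^2+ (Z=12), F^- (Z=9), O^2- (Z=8). Highest Z is smallest.
Ordering all of them (including F^-) by radius gives Si^4+ < Al^3+ < Mg^2+ < F^- < O^2-. Count: 3.

3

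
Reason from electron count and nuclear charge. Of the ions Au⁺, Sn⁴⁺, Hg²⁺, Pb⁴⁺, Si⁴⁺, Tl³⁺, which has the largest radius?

Si⁴⁺ has 10 e⁻ (Z=14), Sn⁴⁺ has 46 e⁻ (Z=50), Pb⁴⁺ has 78 e⁻ (Z=82), Tl³⁺ has 78 e⁻ (Z=81), Hg²⁺ has 78 e⁻ (Z=80), Au⁺ has 78 e⁻ (Z=79). Si⁴⁺ < Sn⁴⁺ (same group, period 3 vs 5); Sn⁴⁺ < Pb⁴⁺ (same group, 1 shell fewer); Pb⁴⁺ < Tl³⁺ (both 78 e⁻, Z=82>81); Tl³⁺ < Hg²⁺ (both 78 e⁻, Z=81>80); Hg²⁺ < Au⁺ (isoelectronic, higher Z=80 is smaller).

Au⁺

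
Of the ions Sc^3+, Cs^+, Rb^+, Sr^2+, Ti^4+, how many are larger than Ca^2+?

Tabulating Z and e⁻: Ti^4+ (Z=22, 18 e⁻), Sc^3+ (Z=21, 18 e⁻), Ca^2+ (Z=20, 18 e⁻), Sr^2+ (Z=38, 36 e⁻), Rb^+ (Z=37, 36 e⁻), Cs^+ (Z=55, 54 e⁻). Ti^4+ < Sc^3+ (both 18 e⁻, Z=22>21); Sc^3+ < Ca^2+ (isoelectronic, higher Z=21 is smaller); Ca^2+ < Sr^2+ (same group, period 4 vs 5); Sr^2+ < Rb^+ (isoelectronic, higher Z=38 is smaller); Rb^+ < Cs^+ (same group, 1 shell fewer).
Ordering all of them (including Ca^2+) by radius gives Ti^4+ < Sc^3+ < Ca^2+ < Sr^2+ < Rb^+ < Cs^+. Count: 3.

3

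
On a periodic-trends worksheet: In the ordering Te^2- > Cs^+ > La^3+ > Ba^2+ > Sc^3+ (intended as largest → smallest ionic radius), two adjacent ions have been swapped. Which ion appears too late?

Ba^2+

The pair La^3+, Ba^2+ is the wrong way round — La^3+ and Ba^2+ share 54 electrons; the higher nuclear charge on La (Z=57) contracts it more, so La^3+ < Ba^2+. All other adjacent pairs agree with periodic trends, so Ba^2+ is the misplaced ion.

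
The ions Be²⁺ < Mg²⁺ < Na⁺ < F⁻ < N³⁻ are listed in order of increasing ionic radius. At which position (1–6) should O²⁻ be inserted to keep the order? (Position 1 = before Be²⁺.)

Tabulating Z and e⁻: Be²⁺: 2 e⁻, Z=4, Mg²⁺: 10 e⁻, Z=12, Na⁺: 10 e⁻, Z=11, F⁻: 10 e⁻, Z=9, O²⁻: 10 e⁻, Z=8, N³⁻: 10 e⁻, Z=7. Be²⁺ < Mg²⁺ (same group, period 2 vs 3); Mg²⁺ < Na⁺ (isoelectronic, higher Z=12 is smaller); Na⁺ < F⁻ (isoelectronic, higher Z=11 is smaller); F⁻ < O²⁻ (both 10 e⁻, Z=9>8); O²⁻ < N³⁻ (both 10 e⁻, Z=8>7).
With O²⁻ included the full order is Be²⁺ < Mg²⁺ < Na⁺ < F⁻ < O²⁻ < N³⁻, so it takes position 5.

5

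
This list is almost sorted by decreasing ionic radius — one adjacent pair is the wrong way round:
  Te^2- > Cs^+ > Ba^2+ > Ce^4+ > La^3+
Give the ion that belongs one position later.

Check each adjacent pair. Ce^4+ and La^3+ are reversed: Ce^4+ and La^3+ share 54 electrons; the higher nuclear charge on Ce (Z=58) contracts it more, so Ce^4+ < La^3+. No other neighbouring pair contradicts the periodic trends, so Ce^4+ is the ion listed too early.

Ce^4+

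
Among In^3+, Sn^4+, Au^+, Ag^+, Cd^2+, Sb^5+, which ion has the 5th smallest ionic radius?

Work out protons and electrons: Sb^5+ has 46 e⁻ (Z=51), Sn^4+ has 46 e⁻ (Z=50), In^3+ has 46 e⁻ (Z=49), Cd^2+ has 46 e⁻ (Z=48), Ag^+ has 46 e⁻ (Z=47), Au^+ has 78 e⁻ (Z=79). Sb^5+ < Sn^4+ (both 46 e⁻, Z=51>50); Sn^4+ < In^3+ (both 46 e⁻, Z=50>49); In^3+ < Cd^2+ (isoelectronic, higher Z=49 is smaller); Cd^2+ < Ag^+ (isoelectronic, higher Z=48 is smaller); Ag^+ < Au^+ (same group, 1 shell fewer).
So the order is Sb^5+ < Sn^4+ < In^3+ < Cd^2+ < Ag^+ < Au^+; the 5th-smallest ion is Ag^+.

Ag^+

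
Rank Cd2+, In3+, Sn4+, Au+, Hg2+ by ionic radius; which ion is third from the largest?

Cd2+

Work out protons and electrons: Sn4+: 46 e⁻, Z=50, In3+: 46 e⁻, Z=49, Cd2+: 46 e⁻, Z=48, Hg2+: 78 e⁻, Z=80, Au+: 78 e⁻, Z=79. Sn4+ < In3+ (isoelectronic, higher Z=50 is smaller); In3+ < Cd2+ (isoelectronic, higher Z=49 is smaller); Cd2+ < Hg2+ (same group, period 5 vs 6); Hg2+ < Au+ (both 78 e⁻, Z=80>79).
That gives Sn4+ < In3+ < Cd2+ < Hg2+ < Au+. From the largest end, number 3 is Cd2+.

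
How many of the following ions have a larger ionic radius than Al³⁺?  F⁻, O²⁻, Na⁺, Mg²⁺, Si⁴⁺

Each ion has 10 electrons. The ranking follows nuclear charge in reverse — greater Z gives a smaller radius. Si⁴⁺ (Z=14), Al³⁺ (Z=13), Mg²⁺ (Z=12), Na⁺ (Z=11), F⁻ (Z=9), O²⁻ (Z=8).
Relative to Al³⁺, the ions that are larger are Mg²⁺, Na⁺, F⁻, O²⁻. That's 4.

4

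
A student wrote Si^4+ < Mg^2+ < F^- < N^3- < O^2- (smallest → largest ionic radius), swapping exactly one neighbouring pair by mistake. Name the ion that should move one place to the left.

O^2-

Check each adjacent pair. N^3- and O^2- are reversed: they are isoelectronic (10 e⁻) and O has more protons than N (8 vs 7), making O^2- smaller. No other neighbouring pair contradicts the periodic trends, so O^2- is the ion listed too late.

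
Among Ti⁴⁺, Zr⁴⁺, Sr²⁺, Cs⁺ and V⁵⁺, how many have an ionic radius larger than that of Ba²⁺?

1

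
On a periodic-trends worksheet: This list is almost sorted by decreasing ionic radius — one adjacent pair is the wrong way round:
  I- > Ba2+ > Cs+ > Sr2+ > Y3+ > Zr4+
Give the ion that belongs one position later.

Check each adjacent pair. Ba2+ and Cs+ are reversed: they are isoelectronic (54 e⁻) and Ba has more protons than Cs (56 vs 55), making Ba2+ smaller. No other neighbouring pair contradicts the periodic trends, so Ba2+ is the ion listed too early.

Ba2+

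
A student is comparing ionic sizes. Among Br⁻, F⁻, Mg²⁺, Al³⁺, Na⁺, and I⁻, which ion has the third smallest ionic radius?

Electron counts and nuclear charges: Al³⁺: 10 e⁻, Z=13, Mg²⁺: 10 e⁻, Z=12, Na⁺: 10 e⁻, Z=11, F⁻: 10 e⁻, Z=9, Br⁻: 36 e⁻, Z=35, I⁻: 54 e⁻, Z=53. Al³⁺ < Mg²⁺ (both 10 e⁻, Z=13>12); Mg²⁺ < Na⁺ (both 10 e⁻, Z=12>11); Na⁺ < F⁻ (isoelectronic, higher Z=11 is smaller); F⁻ < Br⁻ (same group, 2 shells fewer); Br⁻ < I⁻ (same group, 1 shell fewer).
That gives Al³⁺ < Mg²⁺ < Na⁺ < F⁻ < Br⁻ < I⁻. From the smallest end, number 3 is Na⁺.

Na⁺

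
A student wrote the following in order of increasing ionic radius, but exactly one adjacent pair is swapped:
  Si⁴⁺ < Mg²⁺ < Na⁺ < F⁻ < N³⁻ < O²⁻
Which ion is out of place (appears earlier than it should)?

Scanning neighbour by neighbour, only N³⁻/O²⁻ violates a trend: both have 10 electrons but Z(O)=8 > Z(N)=7, so O²⁻ should be the smaller of the two. That makes N³⁻ the one sitting a position early relative to where it belongs.

N³⁻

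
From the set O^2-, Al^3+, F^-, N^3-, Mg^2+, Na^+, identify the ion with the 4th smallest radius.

F^-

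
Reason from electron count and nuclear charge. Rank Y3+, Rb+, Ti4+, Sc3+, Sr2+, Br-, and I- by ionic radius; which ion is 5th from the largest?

Y3+

Work out protons and electrons: Ti4+: 18 e⁻, Z=22, Sc3+: 18 e⁻, Z=21, Y3+: 36 e⁻, Z=39, Sr2+: 36 e⁻, Z=38, Rb+: 36 e⁻, Z=37, Br-: 36 e⁻, Z=35, I-: 54 e⁻, Z=53. Ti4+ < Sc3+ (both 18 e⁻, Z=22>21); Sc3+ < Y3+ (same group, 1 shell fewer); Y3+ < Sr2+ (isoelectronic, higher Z=39 is smaller); Sr2+ < Rb+ (both 36 e⁻, Z=38>37); Rb+ < Br- (both 36 e⁻, Z=37>35); Br- < I- (same group, 1 shell fewer).
That gives Ti4+ < Sc3+ < Y3+ < Sr2+ < Rb+ < Br- < I-. From the largest end, number 5 is Y3+.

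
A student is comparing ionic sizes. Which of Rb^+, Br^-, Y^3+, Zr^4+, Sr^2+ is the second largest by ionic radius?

Rb^+

All of these have 36 electrons (isoelectronic). With the same electron cloud, the ion with the most protons pulls it in tightest. Nuclear charges: Zr^4+ (Z=40), Y^3+ (Z=39), Sr^2+ (Z=38), Rb^+ (Z=37), Br^- (Z=35). Highest Z is smallest.
Full ascending order: Zr^4+ < Y^3+ < Sr^2+ < Rb^+ < Br^-. Counting from the largest, position 2 is Rb^+.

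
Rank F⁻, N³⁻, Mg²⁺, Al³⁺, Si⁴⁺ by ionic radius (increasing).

Si⁴⁺ < Al³⁺ < Mg²⁺ < F⁻ < N³⁻

Each ion has 10 electrons. The ranking follows nuclear charge in reverse — greater Z gives a smaller radius. Si⁴⁺ (Z=14), Al³⁺ (Z=13), Mg²⁺ (Z=12), F⁻ (Z=9), N³⁻ (Z=7).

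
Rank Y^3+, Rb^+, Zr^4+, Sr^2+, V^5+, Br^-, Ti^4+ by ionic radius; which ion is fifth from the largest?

Zr^4+

V^5+: 18 e⁻, Z=23, Ti^4+: 18 e⁻, Z=22, Zr^4+: 36 e⁻, Z=40, Y^3+: 36 e⁻, Z=39, Sr^2+: 36 e⁻, Z=38, Rb^+: 36 e⁻, Z=37, Br^-: 36 e⁻, Z=35. V^5+ < Ti^4+ (isoelectronic, higher Z=23 is smaller); Ti^4+ < Zr^4+ (same group, period 4 vs 5); Zr^4+ < Y^3+ (isoelectronic, higher Z=40 is smaller); Y^3+ < Sr^2+ (both 36 e⁻, Z=39>38); Sr^2+ < Rb^+ (isoelectronic, higher Z=38 is smaller); Rb^+ < Br^- (isoelectronic, higher Z=37 is smaller).
That gives V^5+ < Ti^4+ < Zr^4+ < Y^3+ < Sr^2+ < Rb^+ < Br^-. From the largest end, number 5 is Zr^4+.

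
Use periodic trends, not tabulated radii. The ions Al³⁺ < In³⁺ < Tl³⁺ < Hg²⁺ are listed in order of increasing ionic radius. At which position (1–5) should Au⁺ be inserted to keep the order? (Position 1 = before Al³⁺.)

5

First list Z and electron count for each: Al³⁺ has 10 e⁻ (Z=13), In³⁺ has 46 e⁻ (Z=49), Tl³⁺ has 78 e⁻ (Z=81), Hg²⁺ has 78 e⁻ (Z=80), Au⁺ has 78 e⁻ (Z=79). Al³⁺ < In³⁺ (same group, 2 shells fewer); In³⁺ < Tl³⁺ (same group, 1 shell fewer); Tl³⁺ < Hg²⁺ (isoelectronic, higher Z=81 is smaller); Hg²⁺ < Au⁺ (isoelectronic, higher Z=80 is smaller).
With Au⁺ included the full order is Al³⁺ < In³⁺ < Tl³⁺ < Hg²⁺ < Au⁺, so it takes position 5.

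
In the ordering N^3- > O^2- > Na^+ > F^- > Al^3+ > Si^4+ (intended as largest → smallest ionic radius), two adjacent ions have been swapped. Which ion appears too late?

F^-

Compare adjacent ions: both have 10 electrons but Z(Na)=11 > Z(F)=9, so Na^+ should be the smaller of the two — yet in this decreasing list Na^+ sits before F^-. Nothing else is reversed, so F^- should move one place to the left.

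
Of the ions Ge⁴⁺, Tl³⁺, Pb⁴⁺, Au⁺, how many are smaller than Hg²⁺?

3

Ge⁴⁺: 28 e⁻, Z=32, Pb⁴⁺: 78 e⁻, Z=82, Tl³⁺: 78 e⁻, Z=81, Hg²⁺: 78 e⁻, Z=80, Au⁺: 78 e⁻, Z=79. Ge⁴⁺ < Pb⁴⁺ (same group, 2 shells fewer); Pb⁴⁺ < Tl³⁺ (both 78 e⁻, Z=82>81); Tl³⁺ < Hg²⁺ (both 78 e⁻, Z=81>80); Hg²⁺ < Au⁺ (isoelectronic, higher Z=80 is smaller).
Placing each against Hg²⁺: smaller — Ge⁴⁺, Pb⁴⁺, Tl³⁺; larger — Au⁺. That's 3.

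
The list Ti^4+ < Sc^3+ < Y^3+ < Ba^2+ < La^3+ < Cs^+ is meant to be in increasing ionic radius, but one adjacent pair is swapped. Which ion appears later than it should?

The pair Ba^2+, La^3+ is the wrong way round — La^3+ and Ba^2+ share 54 electrons; the higher nuclear charge on La (Z=57) contracts it more, so La^3+ < Ba^2+. All other adjacent pairs agree with periodic trends, so La^3+ is the misplaced ion.

La^3+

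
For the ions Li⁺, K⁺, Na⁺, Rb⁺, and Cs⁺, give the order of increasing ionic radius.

Li⁺ < Na⁺ < K⁺ < Rb⁺ < Cs⁺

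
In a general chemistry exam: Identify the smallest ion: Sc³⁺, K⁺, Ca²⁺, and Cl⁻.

Isoelectronic series (18 e⁻ each). Size is set by nuclear charge: more protons means a smaller ion. Sc³⁺ (Z=21), Ca²⁺ (Z=20), K⁺ (Z=19), Cl⁻ (Z=17).

Sc³⁺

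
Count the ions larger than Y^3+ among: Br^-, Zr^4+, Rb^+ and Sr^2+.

3

Each ion has 36 electrons. The ranking follows nuclear charge in reverse — greater Z gives a smaller radius. Zr^4+ (Z=40), Y^3+ (Z=39), Sr^2+ (Z=38), Rb^+ (Z=37), Br^- (Z=35).
Relative to Y^3+, the ions that are larger are Sr^2+, Rb^+, Br^-. So 3 are larger.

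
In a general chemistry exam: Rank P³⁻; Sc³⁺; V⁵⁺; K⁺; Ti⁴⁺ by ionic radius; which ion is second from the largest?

K⁺

These species are isoelectronic with 18 electrons. The only difference is the number of protons: V⁵⁺ (Z=23), Ti⁴⁺ (Z=22), Sc³⁺ (Z=21), K⁺ (Z=19), P³⁻ (Z=15). The strongest nuclear pull (V⁵⁺) gives the smallest ion.
That gives V⁵⁺ < Ti⁴⁺ < Sc³⁺ < K⁺ < P³⁻. From the largest end, number 2 is K⁺.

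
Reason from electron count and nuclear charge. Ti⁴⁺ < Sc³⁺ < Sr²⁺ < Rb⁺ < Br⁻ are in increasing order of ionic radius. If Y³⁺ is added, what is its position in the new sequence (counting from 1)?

First list Z and electron count for each: Ti⁴⁺: 18 e⁻, Z=22, Sc³⁺: 18 e⁻, Z=21, Y³⁺: 36 e⁻, Z=39, Sr²⁺: 36 e⁻, Z=38, Rb⁺: 36 e⁻, Z=37, Br⁻: 36 e⁻, Z=35. Ti⁴⁺ < Sc³⁺ (both 18 e⁻, Z=22>21); Sc³⁺ < Y³⁺ (same group, period 4 vs 5); Y³⁺ < Sr²⁺ (isoelectronic, higher Z=39 is smaller); Sr²⁺ < Rb⁺ (both 36 e⁻, Z=38>37); Rb⁺ < Br⁻ (both 36 e⁻, Z=37>35).
With Y³⁺ included the full order is Ti⁴⁺ < Sc³⁺ < Y³⁺ < Sr²⁺ < Rb⁺ < Br⁻, so it takes position 3.

3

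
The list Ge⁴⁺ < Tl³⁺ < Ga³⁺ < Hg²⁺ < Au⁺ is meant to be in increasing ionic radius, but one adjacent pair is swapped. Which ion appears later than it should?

Compare adjacent ions: both in group 13 with the same charge; Ga³⁺ (period 4) has the smaller radius — yet in this increasing list Tl³⁺ sits before Ga³⁺. Nothing else is reversed, so Ga³⁺ should move one place to the left.

Ga³⁺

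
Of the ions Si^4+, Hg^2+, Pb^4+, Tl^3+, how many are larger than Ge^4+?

3

Tabulating Z and e⁻: Si^4+: 10 e⁻, Z=14, Ge^4+: 28 e⁻, Z=32, Pb^4+: 78 e⁻, Z=82, Tl^3+: 78 e⁻, Z=81, Hg^2+: 78 e⁻, Z=80. Si^4+ < Ge^4+ (same group, 1 shell fewer); Ge^4+ < Pb^4+ (same group, period 4 vs 6); Pb^4+ < Tl^3+ (both 78 e⁻, Z=82>81); Tl^3+ < Hg^2+ (both 78 e⁻, Z=81>80).
Overall: Si^4+ < Ge^4+ < Pb^4+ < Tl^3+ < Hg^2+. Ge^4+ has 1 below it and 3 above. That's 3.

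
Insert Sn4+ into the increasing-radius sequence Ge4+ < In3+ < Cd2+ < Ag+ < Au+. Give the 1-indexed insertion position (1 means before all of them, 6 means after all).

First list Z and electron count for each: Ge4+ has 28 e⁻ (Z=32), Sn4+ has 46 e⁻ (Z=50), In3+ has 46 e⁻ (Z=49), Cd2+ has 46 e⁻ (Z=48), Ag+ has 46 e⁻ (Z=47), Au+ has 78 e⁻ (Z=79). Ge4+ < Sn4+ (same group, period 4 vs 5); Sn4+ < In3+ (both 46 e⁻, Z=50>49); In3+ < Cd2+ (both 46 e⁻, Z=49>48); Cd2+ < Ag+ (isoelectronic, higher Z=48 is smaller); Ag+ < Au+ (same group, period 5 vs 6).
Putting Sn4+ in gives Ge4+ < Sn4+ < In3+ < Cd2+ < Ag+ < Au+; it lands at slot 2.

2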